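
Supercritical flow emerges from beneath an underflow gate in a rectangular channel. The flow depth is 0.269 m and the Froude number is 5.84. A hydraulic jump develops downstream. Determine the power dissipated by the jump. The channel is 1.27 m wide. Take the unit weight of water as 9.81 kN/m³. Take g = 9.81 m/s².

P = 85.5 kW

Fr₁ = 5.84 (given).
Sequent-depth ratio: y₂/y₁ = ½[√(1 + 8Fr₁²) − 1] = ½[√273.8 − 1] = 7.77.
y₂ = 7.77 × 0.269 = 2.09 m.
V₁ = Fr₁·√(g·y₁) = 5.84×√(9.81×0.269) = 9.49 m/s; q = V₁·y₁ = 2.55 m²/s. V₂ = q/y₂ = 2.55/2.09 = 1.22 m/s. E₁ = y₁ + V₁²/2g = 4.86 m; E₂ = y₂ + V₂²/2g = 2.17 m. ΔE = E₁ − E₂ = 2.69 m.
Q = q·b = 2.55 × 1.27 = 3.24 m³/s. P = γ·Q·ΔE = 9.81 × 3.24 × 2.69 = 85.5 kW.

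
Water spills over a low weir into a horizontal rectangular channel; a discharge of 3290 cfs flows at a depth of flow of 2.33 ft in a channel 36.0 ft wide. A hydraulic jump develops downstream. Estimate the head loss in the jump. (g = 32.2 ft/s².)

q = Q/b = 3290/36.0 = 91.4 ft²/s; V₁ = q/y₁ = 39.2 ft/s. Fr₁ = V₁/√(g·y₁) = 4.53.
From the momentum equation for a rectangular channel, y₂/y₁ = ½[√(1 + 8Fr₁²) − 1] = ½[√165.0 − 1] = 5.92.
y₂ = 5.92 × 2.33 = 13.8 ft.
V₂ = q/y₂ = 91.4/13.8 = 6.62 ft/s. E₁ = y₁ + V₁²/2g = 26.2 ft; E₂ = y₂ + V₂²/2g = 14.5 ft. ΔE = E₁ − E₂ = 11.7 ft.

ΔE = 11.7 ft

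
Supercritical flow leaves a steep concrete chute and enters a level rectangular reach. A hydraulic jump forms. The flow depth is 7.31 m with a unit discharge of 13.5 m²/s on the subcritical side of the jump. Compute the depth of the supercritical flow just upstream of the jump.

V₂ = q/y₂ = 13.5/7.31 = 1.85 m/s; Fr₂ = V₂/√(g·y₂) = 0.218.
Applying the sequent-depth relation in reverse, y₁/y₂ = ½[√(1 + 8Fr₂²) − 1] = ½[√1.380 − 1] = 0.0875.
y₁ = 0.0875 × 7.31 = 0.639 m.

y₁ = 0.639 m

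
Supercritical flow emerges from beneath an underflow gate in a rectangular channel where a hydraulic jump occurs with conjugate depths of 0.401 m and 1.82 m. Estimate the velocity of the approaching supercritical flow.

V₁ = 7.03 m/s

For a rectangular channel the momentum equation gives q² = ½·g·y₁·y₂·(y₁ + y₂) = ½×9.81×0.401×1.82×2.22 = 7.95.
q = √7.95 = 2.82 m²/s.
V₁ = q/y₁ = 2.82/0.401 = 7.03 m/s.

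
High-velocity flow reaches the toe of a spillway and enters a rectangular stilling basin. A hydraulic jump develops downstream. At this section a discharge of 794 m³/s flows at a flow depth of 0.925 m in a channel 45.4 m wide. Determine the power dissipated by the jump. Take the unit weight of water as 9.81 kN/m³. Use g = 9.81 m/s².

q = Q/b = 794/45.4 = 17.5 m²/s; V₁ = q/y₁ = 18.9 m/s. Fr₁ = V₁/√(g·y₁) = 6.28.
Conjugate-depth relation: y₂/y₁ = ½[√(1 + 8Fr₁²) − 1] = ½[√316.2 − 1] = 8.39.
y₂ = 8.39 × 0.925 = 7.76 m.
V₂ = q/y₂ = 17.5/7.76 = 2.25 m/s. E₁ = y₁ + V₁²/2g = 19.1 m; E₂ = y₂ + V₂²/2g = 8.02 m. ΔE = E₁ − E₂ = 11.1 m.
P = γ·Q·ΔE = 9.81 × 794 × 11.1 = 86654 kW.

P = 86654 kW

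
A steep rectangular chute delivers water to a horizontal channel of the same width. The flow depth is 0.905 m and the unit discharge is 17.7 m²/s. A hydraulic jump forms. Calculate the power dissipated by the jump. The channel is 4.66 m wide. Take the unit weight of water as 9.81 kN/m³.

P = 9862 kW

V₁ = q/y₁ = 17.7/0.905 = 19.6 m/s. Fr₁ = V₁/√(g·y₁) = 19.6/√(9.81×0.905) = 6.56.
Bélanger equation: y₂/y₁ = ½[√(1 + 8Fr₁²) − 1] = ½[√345.7 − 1] = 8.80.
y₂ = 8.80 × 0.905 = 7.96 m.
Head loss: ΔE = (y₂ − y₁)³/(4y₁y₂) = (7.96 − 0.905)³/(4×0.905×7.96) = 351/28.8 = 12.2 m.
Q = q·b = 17.7 × 4.66 = 82.5 m³/s. P = γ·Q·ΔE = 9.81 × 82.5 × 12.2 = 9862 kW.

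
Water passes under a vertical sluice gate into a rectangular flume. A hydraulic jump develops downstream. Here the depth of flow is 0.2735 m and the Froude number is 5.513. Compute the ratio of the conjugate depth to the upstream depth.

y₂/y₁ = 7.313

Fr₁ = 5.513 (given).
Sequent-depth ratio: y₂/y₁ = ½[√(1 + 8Fr₁²) − 1] = ½[√244.15 − 1] = 7.313.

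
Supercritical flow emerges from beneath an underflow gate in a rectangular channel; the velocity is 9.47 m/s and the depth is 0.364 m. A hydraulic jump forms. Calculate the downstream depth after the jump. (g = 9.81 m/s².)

Fr₁ = V₁/√(g·y₁) = 9.47/√(9.81×0.364) = 5.01.
From the momentum equation for a rectangular channel, y₂/y₁ = ½[√(1 + 8Fr₁²) − 1] = ½[√201.9 − 1] = 6.60.
y₂ = 6.60 × 0.364 = 2.40 m.

y₂ = 2.40 m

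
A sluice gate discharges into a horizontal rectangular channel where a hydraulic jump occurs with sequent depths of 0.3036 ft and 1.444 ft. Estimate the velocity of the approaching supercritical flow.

For a rectangular channel the momentum equation gives q² = ½·g·y₁·y₂·(y₁ + y₂) = ½×32.2×0.3036×1.444×1.748 = 12.33.
q = √12.33 = 3.512 ft²/s.
V₁ = q/y₁ = 3.512/0.3036 = 11.57 ft/s.

V₁ = 11.57 ft/s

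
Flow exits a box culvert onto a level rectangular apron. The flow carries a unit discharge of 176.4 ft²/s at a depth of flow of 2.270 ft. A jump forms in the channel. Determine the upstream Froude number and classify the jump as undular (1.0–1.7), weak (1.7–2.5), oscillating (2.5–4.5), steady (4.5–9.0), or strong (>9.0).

Fr₁ = 9.089; strong jump

V₁ = q/y₁ = 176.4/2.270 = 77.71 ft/s. Fr₁ = V₁/√(g·y₁) = 77.71/√(32.2×2.270) = 9.089.
Fr₁ = 9.089 lies in the strong range.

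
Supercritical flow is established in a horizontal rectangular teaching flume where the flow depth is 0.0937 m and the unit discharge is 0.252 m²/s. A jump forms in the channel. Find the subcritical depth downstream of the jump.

V₁ = q/y₁ = 0.252/0.0937 = 2.69 m/s. Fr₁ = V₁/√(g·y₁) = 2.69/√(9.81×0.0937) = 2.81.
From the momentum equation for a rectangular channel, y₂/y₁ = ½[√(1 + 8Fr₁²) − 1] = ½[√63.95 − 1] = 3.50.
y₂ = 3.50 × 0.0937 = 0.328 m.

y₂ = 0.328 m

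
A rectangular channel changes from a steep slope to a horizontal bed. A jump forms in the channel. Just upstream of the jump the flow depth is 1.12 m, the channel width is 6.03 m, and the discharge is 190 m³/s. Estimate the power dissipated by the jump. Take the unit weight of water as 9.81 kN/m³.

q = Q/b = 190/6.03 = 31.5 m²/s; V₁ = q/y₁ = 28.1 m/s. Fr₁ = V₁/√(g·y₁) = 8.49.
Sequent-depth ratio: y₂/y₁ = ½[√(1 + 8Fr₁²) − 1] = ½[√577.3 − 1] = 11.5.
y₂ = 11.5 × 1.12 = 12.9 m.
Head loss: ΔE = (y₂ − y₁)³/(4y₁y₂) = (12.9 − 1.12)³/(4×1.12×12.9) = 1633/57.8 = 28.3 m.
P = γ·Q·ΔE = 9.81 × 190 × 28.3 = 52675 kW.

P = 52675 kW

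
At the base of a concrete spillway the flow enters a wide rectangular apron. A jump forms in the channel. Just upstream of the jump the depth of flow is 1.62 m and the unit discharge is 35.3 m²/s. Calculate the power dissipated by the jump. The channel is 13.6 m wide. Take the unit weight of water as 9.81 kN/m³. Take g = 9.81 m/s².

V₁ = q/y₁ = 35.3/1.62 = 21.8 m/s. Fr₁ = V₁/√(g·y₁) = 21.8/√(9.81×1.62) = 5.47.
Conjugate-depth relation: y₂/y₁ = ½[√(1 + 8Fr₁²) − 1] = ½[√240.0 − 1] = 7.25.
y₂ = 7.25 × 1.62 = 11.7 m.
Head loss: ΔE = (y₂ − y₁)³/(4y₁y₂) = (11.7 − 1.62)³/(4×1.62×11.7) = 1036/76.1 = 13.6 m.
Q = q·b = 35.3 × 13.6 = 480 m³/s. P = γ·Q·ΔE = 9.81 × 480 × 13.6 = 64147 kW.

P = 64147 kW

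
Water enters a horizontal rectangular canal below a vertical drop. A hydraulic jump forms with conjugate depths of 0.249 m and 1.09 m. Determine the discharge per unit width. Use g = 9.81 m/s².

For a rectangular channel the momentum equation gives q² = ½·g·y₁·y₂·(y₁ + y₂) = ½×9.81×0.249×1.09×1.34 = 1.78.
q = √1.78 = 1.34 m²/s.

q = 1.34 m²/s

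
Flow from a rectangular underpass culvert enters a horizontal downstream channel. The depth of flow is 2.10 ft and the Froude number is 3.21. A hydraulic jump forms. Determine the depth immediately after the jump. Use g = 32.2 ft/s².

Fr₁ = 3.21 (given).
From the momentum equation for a rectangular channel, y₂/y₁ = ½[√(1 + 8Fr₁²) − 1] = ½[√83.43 − 1] = 4.07.
y₂ = 4.07 × 2.10 = 8.54 ft.

y₂ = 8.54 ft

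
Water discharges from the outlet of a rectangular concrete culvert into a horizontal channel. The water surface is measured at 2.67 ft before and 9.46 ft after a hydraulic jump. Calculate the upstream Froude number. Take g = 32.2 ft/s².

For a rectangular channel the momentum equation gives q² = ½·g·y₁·y₂·(y₁ + y₂) = ½×32.2×2.67×9.46×12.1 = 4933.
q = √4933 = 70.2 ft²/s.
V₁ = q/y₁ = 26.3 ft/s; Fr₁ = V₁/√(g·y₁) = 2.84.

Fr₁ = 2.84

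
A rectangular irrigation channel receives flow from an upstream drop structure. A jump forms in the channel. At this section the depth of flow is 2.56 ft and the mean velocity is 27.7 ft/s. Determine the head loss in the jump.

ΔE = 3.83 ft

Fr₁ = V₁/√(g·y₁) = 27.7/√(32.2×2.56) = 3.05.
Bélanger equation: y₂/y₁ = ½[√(1 + 8Fr₁²) − 1] = ½[√75.47 − 1] = 3.84.
y₂ = 3.84 × 2.56 = 9.84 ft.
Head loss: ΔE = (y₂ − y₁)³/(4y₁y₂) = (9.84 − 2.56)³/(4×2.56×9.84) = 386/101 = 3.83 ft.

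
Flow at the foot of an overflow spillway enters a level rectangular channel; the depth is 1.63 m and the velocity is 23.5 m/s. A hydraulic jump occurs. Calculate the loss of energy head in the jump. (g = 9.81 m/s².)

ΔE = 16.6 m

Fr₁ = V₁/√(g·y₁) = 23.5/√(9.81×1.63) = 5.88.
By Bélanger, y₂/y₁ = ½[√(1 + 8Fr₁²) − 1] = ½[√277.3 − 1] = 7.83.
y₂ = 7.83 × 1.63 = 12.8 m.
q = V₁·y₁ = 23.5 × 1.63 = 38.3 m²/s. V₂ = q/y₂ = 38.3/12.8 = 3.00 m/s. E₁ = y₁ + V₁²/2g = 29.8 m; E₂ = y₂ + V₂²/2g = 13.2 m. ΔE = E₁ − E₂ = 16.6 m.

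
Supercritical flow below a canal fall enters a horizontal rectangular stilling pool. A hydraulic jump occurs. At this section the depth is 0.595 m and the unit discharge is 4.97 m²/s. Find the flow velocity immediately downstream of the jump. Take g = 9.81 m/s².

V₂ = 1.89 m/s

V₁ = q/y₁ = 4.97/0.595 = 8.35 m/s. Fr₁ = V₁/√(g·y₁) = 8.35/√(9.81×0.595) = 3.46.
By Bélanger, y₂/y₁ = ½[√(1 + 8Fr₁²) − 1] = ½[√96.63 − 1] = 4.41.
y₂ = 4.41 × 0.595 = 2.63 m.
V₂ = q/y₂ = 4.97/2.63 = 1.89 m/s.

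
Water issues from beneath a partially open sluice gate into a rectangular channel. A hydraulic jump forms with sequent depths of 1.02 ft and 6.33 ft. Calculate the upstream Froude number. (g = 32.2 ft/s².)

Fr₁ = 4.73

For a rectangular channel the momentum equation gives q² = ½·g·y₁·y₂·(y₁ + y₂) = ½×32.2×1.02×6.33×7.35 = 764.
q = √764 = 27.6 ft²/s.
V₁ = q/y₁ = 27.1 ft/s; Fr₁ = V₁/√(g·y₁) = 4.73.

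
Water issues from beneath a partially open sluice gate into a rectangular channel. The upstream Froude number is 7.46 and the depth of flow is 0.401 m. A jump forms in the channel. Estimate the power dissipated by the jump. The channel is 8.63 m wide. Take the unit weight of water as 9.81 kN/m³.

Fr₁ = 7.46 (given).
By Bélanger, y₂/y₁ = ½[√(1 + 8Fr₁²) − 1] = ½[√446.2 − 1] = 10.1.
y₂ = 10.1 × 0.401 = 4.03 m.
V₁ = Fr₁·√(g·y₁) = 7.46×√(9.81×0.401) = 14.8 m/s; q = V₁·y₁ = 5.93 m²/s. V₂ = q/y₂ = 5.93/4.03 = 1.47 m/s. E₁ = y₁ + V₁²/2g = 11.6 m; E₂ = y₂ + V₂²/2g = 4.15 m. ΔE = E₁ − E₂ = 7.41 m.
Q = q·b = 5.93 × 8.63 = 51.2 m³/s. P = γ·Q·ΔE = 9.81 × 51.2 × 7.41 = 3724 kW.

P = 3724 kW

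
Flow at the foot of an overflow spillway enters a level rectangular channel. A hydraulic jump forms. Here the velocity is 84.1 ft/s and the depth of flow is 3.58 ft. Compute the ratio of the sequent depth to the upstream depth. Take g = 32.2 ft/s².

Fr₁ = V₁/√(g·y₁) = 84.1/√(32.2×3.58) = 7.83.
Bélanger equation: y₂/y₁ = ½[√(1 + 8Fr₁²) − 1] = ½[√491.8 − 1] = 10.6.

y₂/y₁ = 10.6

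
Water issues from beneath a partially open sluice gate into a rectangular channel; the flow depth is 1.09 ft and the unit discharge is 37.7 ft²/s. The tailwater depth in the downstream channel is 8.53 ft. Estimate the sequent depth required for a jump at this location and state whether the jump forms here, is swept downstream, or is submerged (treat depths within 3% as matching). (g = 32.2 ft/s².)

V₁ = q/y₁ = 37.7/1.09 = 34.6 ft/s. Fr₁ = V₁/√(g·y₁) = 34.6/√(32.2×1.09) = 5.84.
From the momentum equation for a rectangular channel, y₂/y₁ = ½[√(1 + 8Fr₁²) − 1] = ½[√273.7 − 1] = 7.77.
y₂ = 7.77 × 1.09 = 8.47 ft.
Tailwater y_tw = 8.53 ft: y_tw ≈ y₂, so the jump forms here.

y₂ = 8.47 ft; the jump forms here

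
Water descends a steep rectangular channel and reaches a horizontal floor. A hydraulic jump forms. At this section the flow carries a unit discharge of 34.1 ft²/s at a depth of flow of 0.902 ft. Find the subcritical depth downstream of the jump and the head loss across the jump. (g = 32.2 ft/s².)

V₁ = q/y₁ = 34.1/0.902 = 37.8 ft/s. Fr₁ = V₁/√(g·y₁) = 37.8/√(32.2×0.902) = 7.01.
Bélanger equation: y₂/y₁ = ½[√(1 + 8Fr₁²) − 1] = ½[√394.7 − 1] = 9.43.
y₂ = 9.43 × 0.902 = 8.51 ft.
Head loss: ΔE = (y₂ − y₁)³/(4y₁y₂) = (8.51 − 0.902)³/(4×0.902×8.51) = 440/30.7 = 14.3 ft.

y₂ = 8.51 ft; ΔE = 14.3 ft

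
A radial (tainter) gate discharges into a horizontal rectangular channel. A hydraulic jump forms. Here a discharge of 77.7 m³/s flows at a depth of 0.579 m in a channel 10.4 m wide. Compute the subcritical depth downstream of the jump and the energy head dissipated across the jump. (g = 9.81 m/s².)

y₂ = 4.15 m; ΔE = 4.75 m

q = Q/b = 77.7/10.4 = 7.47 m²/s; V₁ = q/y₁ = 12.9 m/s. Fr₁ = V₁/√(g·y₁) = 5.41.
Bélanger equation: y₂/y₁ = ½[√(1 + 8Fr₁²) − 1] = ½[√235.5 − 1] = 7.17.
y₂ = 7.17 × 0.579 = 4.15 m.
Head loss: ΔE = (y₂ − y₁)³/(4y₁y₂) = (4.15 − 0.579)³/(4×0.579×4.15) = 45.7/9.62 = 4.75 m.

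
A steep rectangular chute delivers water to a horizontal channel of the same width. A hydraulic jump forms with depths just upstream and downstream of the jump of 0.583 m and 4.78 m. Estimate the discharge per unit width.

q = 8.56 m²/s

For a rectangular channel the momentum equation gives q² = ½·g·y₁·y₂·(y₁ + y₂) = ½×9.81×0.583×4.78×5.36 = 73.3.
q = √73.3 = 8.56 m²/s.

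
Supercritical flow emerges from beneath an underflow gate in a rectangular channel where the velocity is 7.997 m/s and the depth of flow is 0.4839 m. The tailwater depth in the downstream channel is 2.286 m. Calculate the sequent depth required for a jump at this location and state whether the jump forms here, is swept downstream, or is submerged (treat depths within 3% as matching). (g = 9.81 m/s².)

Fr₁ = V₁/√(g·y₁) = 7.997/√(9.81×0.4839) = 3.670.
By Bélanger, y₂/y₁ = ½[√(1 + 8Fr₁²) − 1] = ½[√108.78 − 1] = 4.715.
y₂ = 4.715 × 0.4839 = 2.281 m.
Tailwater y_tw = 2.286 m: y_tw ≈ y₂, so the jump forms here.

y₂ = 2.281 m; the jump forms here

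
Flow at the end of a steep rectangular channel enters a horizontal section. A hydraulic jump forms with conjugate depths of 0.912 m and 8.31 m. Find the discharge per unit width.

For a rectangular channel the momentum equation gives q² = ½·g·y₁·y₂·(y₁ + y₂) = ½×9.81×0.912×8.31×9.22 = 343.
q = √343 = 18.5 m²/s.

q = 18.5 m²/s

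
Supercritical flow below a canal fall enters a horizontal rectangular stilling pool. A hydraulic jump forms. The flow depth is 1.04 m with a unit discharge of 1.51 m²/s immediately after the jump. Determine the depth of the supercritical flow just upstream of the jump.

V₂ = q/y₂ = 1.51/1.04 = 1.45 m/s; Fr₂ = V₂/√(g·y₂) = 0.455.
From the momentum equation (using Fr₂), y₁/y₂ = ½[√(1 + 8Fr₂²) − 1] = ½[√2.653 − 1] = 0.314.
y₁ = 0.314 × 1.04 = 0.327 m.

y₁ = 0.327 m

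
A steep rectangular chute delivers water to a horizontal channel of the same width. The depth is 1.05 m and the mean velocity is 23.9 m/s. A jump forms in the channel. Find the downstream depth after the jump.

Fr₁ = V₁/√(g·y₁) = 23.9/√(9.81×1.05) = 7.45.
Conjugate-depth relation: y₂/y₁ = ½[√(1 + 8Fr₁²) − 1] = ½[√444.6 − 1] = 10.0.
y₂ = 10.0 × 1.05 = 10.5 m.

y₂ = 10.5 m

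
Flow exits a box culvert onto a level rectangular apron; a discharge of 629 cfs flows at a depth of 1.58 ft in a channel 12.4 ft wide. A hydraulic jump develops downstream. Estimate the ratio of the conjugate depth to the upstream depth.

q = Q/b = 629/12.4 = 50.7 ft²/s; V₁ = q/y₁ = 32.1 ft/s. Fr₁ = V₁/√(g·y₁) = 4.50.
Sequent-depth ratio: y₂/y₁ = ½[√(1 + 8Fr₁²) − 1] = ½[√163.1 − 1] = 5.89.

y₂/y₁ = 5.89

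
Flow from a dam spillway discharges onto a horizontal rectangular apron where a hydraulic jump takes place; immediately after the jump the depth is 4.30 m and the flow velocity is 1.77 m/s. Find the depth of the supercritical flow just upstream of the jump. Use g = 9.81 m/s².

Fr₂ = V₂/√(g·y₂) = 1.77/√(9.81×4.30) = 0.273.
The Bélanger relation is symmetric: y₁/y₂ = ½[√(1 + 8Fr₂²) − 1] = ½[√1.594 − 1] = 0.131.
y₁ = 0.131 × 4.30 = 0.565 m.

y₁ = 0.565 m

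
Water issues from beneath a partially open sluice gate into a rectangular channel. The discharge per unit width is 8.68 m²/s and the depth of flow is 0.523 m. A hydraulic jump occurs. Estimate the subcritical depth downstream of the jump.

y₂ = 5.16 m

V₁ = q/y₁ = 8.68/0.523 = 16.6 m/s. Fr₁ = V₁/√(g·y₁) = 16.6/√(9.81×0.523) = 7.33.
Sequent-depth ratio: y₂/y₁ = ½[√(1 + 8Fr₁²) − 1] = ½[√430.5 − 1] = 9.87.
y₂ = 9.87 × 0.523 = 5.16 m.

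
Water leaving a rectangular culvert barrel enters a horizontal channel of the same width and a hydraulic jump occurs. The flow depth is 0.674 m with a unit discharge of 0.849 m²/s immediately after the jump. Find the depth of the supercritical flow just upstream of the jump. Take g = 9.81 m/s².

y₁ = 0.239 m

V₂ = q/y₂ = 0.849/0.674 = 1.26 m/s; Fr₂ = V₂/√(g·y₂) = 0.490.
From the momentum equation (using Fr₂), y₁/y₂ = ½[√(1 + 8Fr₂²) − 1] = ½[√2.920 − 1] = 0.354.
y₁ = 0.354 × 0.674 = 0.239 m.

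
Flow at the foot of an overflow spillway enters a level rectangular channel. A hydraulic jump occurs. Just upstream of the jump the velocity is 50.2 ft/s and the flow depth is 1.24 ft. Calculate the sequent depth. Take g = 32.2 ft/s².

y₂ = 13.3 ft

Fr₁ = V₁/√(g·y₁) = 50.2/√(32.2×1.24) = 7.94.
From the momentum equation for a rectangular channel, y₂/y₁ = ½[√(1 + 8Fr₁²) − 1] = ½[√505.9 − 1] = 10.7.
y₂ = 10.7 × 1.24 = 13.3 ft.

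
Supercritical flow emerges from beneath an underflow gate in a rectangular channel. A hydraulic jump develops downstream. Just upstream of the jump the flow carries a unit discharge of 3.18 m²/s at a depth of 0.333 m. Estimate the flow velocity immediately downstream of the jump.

V₁ = q/y₁ = 3.18/0.333 = 9.55 m/s. Fr₁ = V₁/√(g·y₁) = 9.55/√(9.81×0.333) = 5.28.
From the momentum equation for a rectangular channel, y₂/y₁ = ½[√(1 + 8Fr₁²) − 1] = ½[√224.3 − 1] = 6.99.
y₂ = 6.99 × 0.333 = 2.33 m.
V₂ = q/y₂ = 3.18/2.33 = 1.37 m/s.

V₂ = 1.37 m/s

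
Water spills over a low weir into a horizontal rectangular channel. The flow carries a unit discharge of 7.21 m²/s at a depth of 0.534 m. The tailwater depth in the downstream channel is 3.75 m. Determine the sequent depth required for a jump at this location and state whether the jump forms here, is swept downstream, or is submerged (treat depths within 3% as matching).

V₁ = q/y₁ = 7.21/0.534 = 13.5 m/s. Fr₁ = V₁/√(g·y₁) = 13.5/√(9.81×0.534) = 5.90.
By Bélanger, y₂/y₁ = ½[√(1 + 8Fr₁²) − 1] = ½[√279.4 − 1] = 7.86.
y₂ = 7.86 × 0.534 = 4.20 m.
Tailwater y_tw = 3.75 m: y_tw < y₂, so the jump is swept downstream.

y₂ = 4.20 m; the jump is swept downstream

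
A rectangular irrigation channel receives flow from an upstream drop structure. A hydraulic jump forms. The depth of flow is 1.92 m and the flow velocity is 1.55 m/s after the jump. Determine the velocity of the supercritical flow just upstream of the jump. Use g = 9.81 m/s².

V₁ = 7.36 m/s

Fr₂ = V₂/√(g·y₂) = 1.55/√(9.81×1.92) = 0.357.
The Bélanger relation is symmetric: y₁/y₂ = ½[√(1 + 8Fr₂²) − 1] = ½[√2.020 − 1] = 0.211.
y₁ = 0.211 × 1.92 = 0.405 m.
V₁ = q/y₁ = 2.98/0.405 = 7.36 m/s.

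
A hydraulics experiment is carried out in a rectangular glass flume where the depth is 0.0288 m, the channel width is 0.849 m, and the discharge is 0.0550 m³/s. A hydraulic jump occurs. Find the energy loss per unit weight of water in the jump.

ΔE = 0.120 m

q = Q/b = 0.0550/0.849 = 0.0648 m²/s; V₁ = q/y₁ = 2.25 m/s. Fr₁ = V₁/√(g·y₁) = 4.23.
By Bélanger, y₂/y₁ = ½[√(1 + 8Fr₁²) − 1] = ½[√144.3 − 1] = 5.51.
y₂ = 5.51 × 0.0288 = 0.159 m.
V₂ = q/y₂ = 0.0648/0.159 = 0.409 m/s. E₁ = y₁ + V₁²/2g = 0.287 m; E₂ = y₂ + V₂²/2g = 0.167 m. ΔE = E₁ − E₂ = 0.120 m.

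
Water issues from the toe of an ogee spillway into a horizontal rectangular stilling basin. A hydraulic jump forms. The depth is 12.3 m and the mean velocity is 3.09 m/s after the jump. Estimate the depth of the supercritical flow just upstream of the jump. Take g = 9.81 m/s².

Fr₂ = V₂/√(g·y₂) = 3.09/√(9.81×12.3) = 0.281.
The Bélanger relation is symmetric: y₁/y₂ = ½[√(1 + 8Fr₂²) − 1] = ½[√1.633 − 1] = 0.139.
y₁ = 0.139 × 12.3 = 1.71 m.

y₁ = 1.71 m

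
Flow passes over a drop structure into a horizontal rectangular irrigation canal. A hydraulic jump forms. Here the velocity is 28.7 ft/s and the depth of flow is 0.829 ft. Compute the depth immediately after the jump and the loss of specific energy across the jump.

Fr₁ = V₁/√(g·y₁) = 28.7/√(32.2×0.829) = 5.55.
Sequent-depth ratio: y₂/y₁ = ½[√(1 + 8Fr₁²) − 1] = ½[√247.9 − 1] = 7.37.
y₂ = 7.37 × 0.829 = 6.11 ft.
q = V₁·y₁ = 28.7 × 0.829 = 23.8 ft²/s. V₂ = q/y₂ = 23.8/6.11 = 3.89 ft/s. E₁ = y₁ + V₁²/2g = 13.6 ft; E₂ = y₂ + V₂²/2g = 6.35 ft. ΔE = E₁ − E₂ = 7.27 ft.

y₂ = 6.11 ft; ΔE = 7.27 ft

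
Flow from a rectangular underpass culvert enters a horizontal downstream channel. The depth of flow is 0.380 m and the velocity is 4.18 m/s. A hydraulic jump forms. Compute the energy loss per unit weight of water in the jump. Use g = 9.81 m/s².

ΔE = 0.150 m

Fr₁ = V₁/√(g·y₁) = 4.18/√(9.81×0.380) = 2.16.
Sequent-depth ratio: y₂/y₁ = ½[√(1 + 8Fr₁²) − 1] = ½[√38.50 − 1] = 2.60.
y₂ = 2.60 × 0.380 = 0.989 m.
q = V₁·y₁ = 4.18 × 0.380 = 1.59 m²/s. V₂ = q/y₂ = 1.59/0.989 = 1.61 m/s. E₁ = y₁ + V₁²/2g = 1.27 m; E₂ = y₂ + V₂²/2g = 1.12 m. ΔE = E₁ − E₂ = 0.150 m.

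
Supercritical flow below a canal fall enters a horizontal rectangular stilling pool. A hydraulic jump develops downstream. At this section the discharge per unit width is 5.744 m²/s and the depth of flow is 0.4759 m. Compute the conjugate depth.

V₁ = q/y₁ = 5.744/0.4759 = 12.07 m/s. Fr₁ = V₁/√(g·y₁) = 12.07/√(9.81×0.4759) = 5.586.
Sequent-depth ratio: y₂/y₁ = ½[√(1 + 8Fr₁²) − 1] = ½[√250.63 − 1] = 7.416.
y₂ = 7.416 × 0.4759 = 3.529 m.

y₂ = 3.529 m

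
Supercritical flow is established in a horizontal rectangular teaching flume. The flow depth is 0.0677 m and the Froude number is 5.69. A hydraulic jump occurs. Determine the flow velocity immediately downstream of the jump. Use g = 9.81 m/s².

Fr₁ = 5.69 (given).
Bélanger equation: y₂/y₁ = ½[√(1 + 8Fr₁²) − 1] = ½[√260.0 − 1] = 7.56.
y₂ = 7.56 × 0.0677 = 0.512 m.
V₁ = Fr₁·√(g·y₁) = 5.69×√(9.81×0.0677) = 4.64 m/s; q = V₁·y₁ = 0.314 m²/s.
V₂ = q/y₂ = 0.314/0.512 = 0.613 m/s.

V₂ = 0.613 m/s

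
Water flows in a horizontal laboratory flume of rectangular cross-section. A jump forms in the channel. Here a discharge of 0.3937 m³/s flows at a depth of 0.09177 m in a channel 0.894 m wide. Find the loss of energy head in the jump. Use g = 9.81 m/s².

q = Q/b = 0.3937/0.894 = 0.4404 m²/s; V₁ = q/y₁ = 4.799 m/s. Fr₁ = V₁/√(g·y₁) = 5.058.
By Bélanger, y₂/y₁ = ½[√(1 + 8Fr₁²) − 1] = ½[√205.63 − 1] = 6.670.
y₂ = 6.670 × 0.09177 = 0.6121 m.
V₂ = q/y₂ = 0.4404/0.6121 = 0.7195 m/s. E₁ = y₁ + V₁²/2g = 1.265 m; E₂ = y₂ + V₂²/2g = 0.6385 m. ΔE = E₁ − E₂ = 0.6270 m.

ΔE = 0.6270 m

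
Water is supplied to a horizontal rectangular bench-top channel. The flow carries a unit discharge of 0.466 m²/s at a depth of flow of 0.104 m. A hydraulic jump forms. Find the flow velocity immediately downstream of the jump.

V₂ = 0.773 m/s

V₁ = q/y₁ = 0.466/0.104 = 4.48 m/s. Fr₁ = V₁/√(g·y₁) = 4.48/√(9.81×0.104) = 4.44.
By Bélanger, y₂/y₁ = ½[√(1 + 8Fr₁²) − 1] = ½[√158.4 − 1] = 5.79.
y₂ = 5.79 × 0.104 = 0.603 m.
V₂ = q/y₂ = 0.466/0.603 = 0.773 m/s.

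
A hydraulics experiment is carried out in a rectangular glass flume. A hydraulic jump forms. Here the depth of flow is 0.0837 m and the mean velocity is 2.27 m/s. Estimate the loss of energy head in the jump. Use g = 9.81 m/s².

ΔE = 0.0610 m

Fr₁ = V₁/√(g·y₁) = 2.27/√(9.81×0.0837) = 2.51.
Sequent-depth ratio: y₂/y₁ = ½[√(1 + 8Fr₁²) − 1] = ½[√51.21 − 1] = 3.08.
y₂ = 3.08 × 0.0837 = 0.258 m.
Head loss: ΔE = (y₂ − y₁)³/(4y₁y₂) = (0.258 − 0.0837)³/(4×0.0837×0.258) = 0.00526/0.0863 = 0.0610 m.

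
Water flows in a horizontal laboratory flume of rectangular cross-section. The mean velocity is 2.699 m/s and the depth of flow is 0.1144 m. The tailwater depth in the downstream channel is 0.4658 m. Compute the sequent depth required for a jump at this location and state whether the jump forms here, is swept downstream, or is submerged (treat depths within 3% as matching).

Fr₁ = V₁/√(g·y₁) = 2.699/√(9.81×0.1144) = 2.548.
From the momentum equation for a rectangular channel, y₂/y₁ = ½[√(1 + 8Fr₁²) − 1] = ½[√52.928 − 1] = 3.138.
y₂ = 3.138 × 0.1144 = 0.3589 m.
Tailwater y_tw = 0.4658 m: y_tw > y₂, so the jump is submerged.

y₂ = 0.3589 m; the jump is submerged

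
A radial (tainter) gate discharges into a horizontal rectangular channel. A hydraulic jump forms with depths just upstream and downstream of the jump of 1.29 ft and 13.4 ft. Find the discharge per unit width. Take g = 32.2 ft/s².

For a rectangular channel the momentum equation gives q² = ½·g·y₁·y₂·(y₁ + y₂) = ½×32.2×1.29×13.4×14.7 = 4088.
q = √4088 = 63.9 ft²/s.

q = 63.9 ft²/s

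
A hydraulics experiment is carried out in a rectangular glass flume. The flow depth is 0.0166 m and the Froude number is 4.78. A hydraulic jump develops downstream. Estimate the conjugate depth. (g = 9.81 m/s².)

y₂ = 0.104 m

Fr₁ = 4.78 (given).
Conjugate-depth relation: y₂/y₁ = ½[√(1 + 8Fr₁²) − 1] = ½[√183.8 − 1] = 6.28.
y₂ = 6.28 × 0.0166 = 0.104 m.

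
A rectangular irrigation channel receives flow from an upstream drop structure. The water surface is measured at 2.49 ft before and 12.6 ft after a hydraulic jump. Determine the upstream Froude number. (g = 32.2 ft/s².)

For a rectangular channel the momentum equation gives q² = ½·g·y₁·y₂·(y₁ + y₂) = ½×32.2×2.49×12.6×15.1 = 7622.
q = √7622 = 87.3 ft²/s.
V₁ = q/y₁ = 35.1 ft/s; Fr₁ = V₁/√(g·y₁) = 3.92.

Fr₁ = 3.92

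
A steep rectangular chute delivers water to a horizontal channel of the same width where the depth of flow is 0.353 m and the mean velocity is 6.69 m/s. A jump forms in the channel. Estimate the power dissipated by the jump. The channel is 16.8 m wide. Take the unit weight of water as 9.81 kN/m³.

P = 350 kW

Fr₁ = V₁/√(g·y₁) = 6.69/√(9.81×0.353) = 3.60.
Bélanger equation: y₂/y₁ = ½[√(1 + 8Fr₁²) − 1] = ½[√104.4 − 1] = 4.61.
y₂ = 4.61 × 0.353 = 1.63 m.
Head loss: ΔE = (y₂ − y₁)³/(4y₁y₂) = (1.63 − 0.353)³/(4×0.353×1.63) = 2.07/2.30 = 0.900 m.
q = V₁·y₁ = 6.69 × 0.353 = 2.36 m²/s. Q = q·b = 2.36 × 16.8 = 39.7 m³/s. P = γ·Q·ΔE = 9.81 × 39.7 × 0.900 = 350 kW.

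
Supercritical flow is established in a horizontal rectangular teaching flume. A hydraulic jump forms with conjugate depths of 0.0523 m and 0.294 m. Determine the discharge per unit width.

q = 0.162 m²/s

For a rectangular channel the momentum equation gives q² = ½·g·y₁·y₂·(y₁ + y₂) = ½×9.81×0.0523×0.294×0.346 = 0.0261.
q = √0.0261 = 0.162 m²/s.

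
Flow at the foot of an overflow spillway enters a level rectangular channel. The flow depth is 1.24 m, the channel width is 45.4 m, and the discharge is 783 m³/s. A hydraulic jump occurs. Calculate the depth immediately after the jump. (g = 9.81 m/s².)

y₂ = 6.40 m

q = Q/b = 783/45.4 = 17.2 m²/s; V₁ = q/y₁ = 13.9 m/s. Fr₁ = V₁/√(g·y₁) = 3.99.
Conjugate-depth relation: y₂/y₁ = ½[√(1 + 8Fr₁²) − 1] = ½[√128.2 − 1] = 5.16.
y₂ = 5.16 × 1.24 = 6.40 m.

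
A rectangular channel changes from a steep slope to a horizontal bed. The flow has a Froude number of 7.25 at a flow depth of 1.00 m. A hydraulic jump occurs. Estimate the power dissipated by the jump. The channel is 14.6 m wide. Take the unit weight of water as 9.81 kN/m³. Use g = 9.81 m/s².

P = 56071 kW

Fr₁ = 7.25 (given).
Sequent-depth ratio: y₂/y₁ = ½[√(1 + 8Fr₁²) − 1] = ½[√421.5 − 1] = 9.77.
y₂ = 9.77 × 1.00 = 9.77 m.
Head loss: ΔE = (y₂ − y₁)³/(4y₁y₂) = (9.77 − 1.00)³/(4×1.00×9.77) = 673/39.1 = 17.2 m.
V₁ = Fr₁·√(g·y₁) = 7.25×√(9.81×1.00) = 22.7 m/s; q = V₁·y₁ = 22.7 m²/s. Q = q·b = 22.7 × 14.6 = 332 m³/s. P = γ·Q·ΔE = 9.81 × 332 × 17.2 = 56071 kW.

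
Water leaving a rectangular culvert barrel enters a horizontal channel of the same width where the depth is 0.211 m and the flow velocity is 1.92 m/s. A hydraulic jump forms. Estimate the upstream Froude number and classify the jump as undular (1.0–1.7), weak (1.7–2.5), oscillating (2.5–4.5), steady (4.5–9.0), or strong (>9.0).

Fr₁ = V₁/√(g·y₁) = 1.92/√(9.81×0.211) = 1.33.
Fr₁ = 1.33 lies in the undular range.

Fr₁ = 1.33; undular jump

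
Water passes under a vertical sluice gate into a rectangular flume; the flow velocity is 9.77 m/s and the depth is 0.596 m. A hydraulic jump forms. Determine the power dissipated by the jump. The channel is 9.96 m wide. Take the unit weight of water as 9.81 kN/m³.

P = 1231 kW

Fr₁ = V₁/√(g·y₁) = 9.77/√(9.81×0.596) = 4.04.
Sequent-depth ratio: y₂/y₁ = ½[√(1 + 8Fr₁²) − 1] = ½[√131.6 − 1] = 5.24.
y₂ = 5.24 × 0.596 = 3.12 m.
q = V₁·y₁ = 9.77 × 0.596 = 5.82 m²/s. V₂ = q/y₂ = 5.82/3.12 = 1.87 m/s. E₁ = y₁ + V₁²/2g = 5.46 m; E₂ = y₂ + V₂²/2g = 3.30 m. ΔE = E₁ − E₂ = 2.16 m.
Q = q·b = 5.82 × 9.96 = 58.0 m³/s. P = γ·Q·ΔE = 9.81 × 58.0 × 2.16 = 1231 kW.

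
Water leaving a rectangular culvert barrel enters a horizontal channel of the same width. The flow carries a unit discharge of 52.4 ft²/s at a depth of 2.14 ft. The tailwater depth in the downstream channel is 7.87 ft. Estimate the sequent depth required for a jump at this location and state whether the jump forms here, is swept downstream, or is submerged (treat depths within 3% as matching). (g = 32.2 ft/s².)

y₂ = 7.92 ft; the jump forms here

V₁ = q/y₁ = 52.4/2.14 = 24.5 ft/s. Fr₁ = V₁/√(g·y₁) = 24.5/√(32.2×2.14) = 2.95.
By Bélanger, y₂/y₁ = ½[√(1 + 8Fr₁²) − 1] = ½[√70.61 − 1] = 3.70.
y₂ = 3.70 × 2.14 = 7.92 ft.
Tailwater y_tw = 7.87 ft: y_tw ≈ y₂, so the jump forms here.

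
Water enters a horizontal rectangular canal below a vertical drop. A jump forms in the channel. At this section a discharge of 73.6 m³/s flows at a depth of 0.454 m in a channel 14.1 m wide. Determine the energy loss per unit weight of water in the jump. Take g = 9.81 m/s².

ΔE = 3.78 m

q = Q/b = 73.6/14.1 = 5.22 m²/s; V₁ = q/y₁ = 11.5 m/s. Fr₁ = V₁/√(g·y₁) = 5.45.
Sequent-depth ratio: y₂/y₁ = ½[√(1 + 8Fr₁²) − 1] = ½[√238.4 − 1] = 7.22.
y₂ = 7.22 × 0.454 = 3.28 m.
Head loss: ΔE = (y₂ − y₁)³/(4y₁y₂) = (3.28 − 0.454)³/(4×0.454×3.28) = 22.5/5.95 = 3.78 m.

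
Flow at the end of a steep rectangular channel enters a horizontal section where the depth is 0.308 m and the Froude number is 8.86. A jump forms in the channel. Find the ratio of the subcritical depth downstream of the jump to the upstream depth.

Fr₁ = 8.86 (given).
Sequent-depth ratio: y₂/y₁ = ½[√(1 + 8Fr₁²) − 1] = ½[√629.0 − 1] = 12.0.

y₂/y₁ = 12.0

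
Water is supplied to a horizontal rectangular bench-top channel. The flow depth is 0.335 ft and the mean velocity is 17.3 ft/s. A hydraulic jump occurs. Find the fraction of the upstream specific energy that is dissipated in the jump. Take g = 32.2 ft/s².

Fr₁ = V₁/√(g·y₁) = 17.3/√(32.2×0.335) = 5.27.
From the momentum equation for a rectangular channel, y₂/y₁ = ½[√(1 + 8Fr₁²) − 1] = ½[√223.0 − 1] = 6.97.
y₂ = 6.97 × 0.335 = 2.33 ft.
E₁ = y₁ + V₁²/2g = 4.98 ft. ΔE = (y₂ − y₁)³/(4y₁y₂) = 2.55 ft. ΔE/E₁ = 2.55/4.98 = 0.512.

ΔE/E₁ = 0.512 (51.2%)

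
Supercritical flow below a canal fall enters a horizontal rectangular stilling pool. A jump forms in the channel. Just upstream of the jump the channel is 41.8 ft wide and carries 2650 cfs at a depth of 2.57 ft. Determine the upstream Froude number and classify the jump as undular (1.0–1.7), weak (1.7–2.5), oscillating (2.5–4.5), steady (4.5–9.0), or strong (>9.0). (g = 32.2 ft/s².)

Fr₁ = 2.71; oscillating jump

q = Q/b = 2650/41.8 = 63.4 ft²/s; V₁ = q/y₁ = 24.7 ft/s. Fr₁ = V₁/√(g·y₁) = 2.71.
Fr₁ = 2.71 lies in the oscillating range.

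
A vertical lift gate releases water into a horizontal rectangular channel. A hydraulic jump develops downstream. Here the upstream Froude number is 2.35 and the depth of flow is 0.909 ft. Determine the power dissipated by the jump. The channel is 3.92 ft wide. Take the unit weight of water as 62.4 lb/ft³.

P = 2.63 hp

Fr₁ = 2.35 (given).
From the momentum equation for a rectangular channel, y₂/y₁ = ½[√(1 + 8Fr₁²) − 1] = ½[√45.18 − 1] = 2.86.
y₂ = 2.86 × 0.909 = 2.60 ft.
Head loss: ΔE = (y₂ − y₁)³/(4y₁y₂) = (2.60 − 0.909)³/(4×0.909×2.60) = 4.84/9.46 = 0.512 ft.
V₁ = Fr₁·√(g·y₁) = 2.35×√(32.2×0.909) = 12.7 ft/s; q = V₁·y₁ = 11.6 ft²/s. Q = q·b = 11.6 × 3.92 = 45.3 cfs. P = γ·Q·ΔE/550 = 62.4 × 45.3 × 0.512 / 550 = 2.63 hp.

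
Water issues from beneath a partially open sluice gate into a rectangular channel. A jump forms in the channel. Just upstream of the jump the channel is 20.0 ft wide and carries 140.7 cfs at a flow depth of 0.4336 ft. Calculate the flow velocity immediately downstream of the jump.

V₂ = 2.866 ft/s

q = Q/b = 140.7/20.0 = 7.035 ft²/s; V₁ = q/y₁ = 16.22 ft/s. Fr₁ = V₁/√(g·y₁) = 4.342.
Bélanger equation: y₂/y₁ = ½[√(1 + 8Fr₁²) − 1] = ½[√151.83 − 1] = 5.661.
y₂ = 5.661 × 0.4336 = 2.455 ft.
V₂ = q/y₂ = 7.035/2.455 = 2.866 ft/s.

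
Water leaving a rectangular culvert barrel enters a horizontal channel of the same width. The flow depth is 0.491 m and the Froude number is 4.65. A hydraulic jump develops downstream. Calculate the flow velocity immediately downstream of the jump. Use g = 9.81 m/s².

Fr₁ = 4.65 (given).
From the momentum equation for a rectangular channel, y₂/y₁ = ½[√(1 + 8Fr₁²) − 1] = ½[√174.0 − 1] = 6.10.
y₂ = 6.10 × 0.491 = 2.99 m.
V₁ = Fr₁·√(g·y₁) = 4.65×√(9.81×0.491) = 10.2 m/s; q = V₁·y₁ = 5.01 m²/s.
V₂ = q/y₂ = 5.01/2.99 = 1.67 m/s.

V₂ = 1.67 m/s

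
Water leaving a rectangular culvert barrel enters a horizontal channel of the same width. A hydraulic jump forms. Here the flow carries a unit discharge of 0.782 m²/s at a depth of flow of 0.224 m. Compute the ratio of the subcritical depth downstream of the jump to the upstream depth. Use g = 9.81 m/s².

y₂/y₁ = 2.87

V₁ = q/y₁ = 0.782/0.224 = 3.49 m/s. Fr₁ = V₁/√(g·y₁) = 3.49/√(9.81×0.224) = 2.36.
Conjugate-depth relation: y₂/y₁ = ½[√(1 + 8Fr₁²) − 1] = ½[√45.37 − 1] = 2.87.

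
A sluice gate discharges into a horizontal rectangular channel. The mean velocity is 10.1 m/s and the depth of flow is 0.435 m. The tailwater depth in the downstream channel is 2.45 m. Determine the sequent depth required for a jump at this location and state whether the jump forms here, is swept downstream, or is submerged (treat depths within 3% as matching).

y₂ = 2.80 m; the jump is swept downstream

Fr₁ = V₁/√(g·y₁) = 10.1/√(9.81×0.435) = 4.89.
Conjugate-depth relation: y₂/y₁ = ½[√(1 + 8Fr₁²) − 1] = ½[√192.2 − 1] = 6.43.
y₂ = 6.43 × 0.435 = 2.80 m.
Tailwater y_tw = 2.45 m: y_tw < y₂, so the jump is swept downstream.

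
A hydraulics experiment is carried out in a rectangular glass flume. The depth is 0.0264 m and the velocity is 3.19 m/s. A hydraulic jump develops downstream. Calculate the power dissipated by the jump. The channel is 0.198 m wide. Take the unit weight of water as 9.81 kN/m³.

Fr₁ = V₁/√(g·y₁) = 3.19/√(9.81×0.0264) = 6.27.
Bélanger equation: y₂/y₁ = ½[√(1 + 8Fr₁²) − 1] = ½[√315.3 − 1] = 8.38.
y₂ = 8.38 × 0.0264 = 0.221 m.
q = V₁·y₁ = 3.19 × 0.0264 = 0.0842 m²/s. V₂ = q/y₂ = 0.0842/0.221 = 0.381 m/s. E₁ = y₁ + V₁²/2g = 0.545 m; E₂ = y₂ + V₂²/2g = 0.229 m. ΔE = E₁ − E₂ = 0.316 m.
Q = q·b = 0.0842 × 0.198 = 0.0167 m³/s. P = γ·Q·ΔE = 9.81 × 0.0167 × 0.316 = 0.0518 kW.

P = 0.0518 kW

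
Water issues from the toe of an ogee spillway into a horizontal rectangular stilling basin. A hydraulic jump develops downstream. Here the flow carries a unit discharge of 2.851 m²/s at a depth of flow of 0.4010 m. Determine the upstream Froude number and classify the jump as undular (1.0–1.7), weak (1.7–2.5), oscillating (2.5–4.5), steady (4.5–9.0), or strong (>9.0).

V₁ = q/y₁ = 2.851/0.4010 = 7.110 m/s. Fr₁ = V₁/√(g·y₁) = 7.110/√(9.81×0.4010) = 3.585.
Fr₁ = 3.585 lies in the oscillating range.

Fr₁ = 3.585; oscillating jump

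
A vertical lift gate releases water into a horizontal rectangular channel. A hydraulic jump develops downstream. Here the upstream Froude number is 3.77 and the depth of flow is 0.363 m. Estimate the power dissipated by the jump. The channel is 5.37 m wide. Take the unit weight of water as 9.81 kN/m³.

P = 146 kW

Fr₁ = 3.77 (given).
From the momentum equation for a rectangular channel, y₂/y₁ = ½[√(1 + 8Fr₁²) − 1] = ½[√114.7 − 1] = 4.85.
y₂ = 4.85 × 0.363 = 1.76 m.
Head loss: ΔE = (y₂ − y₁)³/(4y₁y₂) = (1.76 − 0.363)³/(4×0.363×1.76) = 2.74/2.56 = 1.07 m.
V₁ = Fr₁·√(g·y₁) = 3.77×√(9.81×0.363) = 7.11 m/s; q = V₁·y₁ = 2.58 m²/s. Q = q·b = 2.58 × 5.37 = 13.9 m³/s. P = γ·Q·ΔE = 9.81 × 13.9 × 1.07 = 146 kW.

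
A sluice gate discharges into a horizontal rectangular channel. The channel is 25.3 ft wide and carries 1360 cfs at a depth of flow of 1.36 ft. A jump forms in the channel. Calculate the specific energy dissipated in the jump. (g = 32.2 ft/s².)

q = Q/b = 1360/25.3 = 53.8 ft²/s; V₁ = q/y₁ = 39.5 ft/s. Fr₁ = V₁/√(g·y₁) = 5.97.
Sequent-depth ratio: y₂/y₁ = ½[√(1 + 8Fr₁²) − 1] = ½[√286.4 − 1] = 7.96.
y₂ = 7.96 × 1.36 = 10.8 ft.
Head loss: ΔE = (y₂ − y₁)³/(4y₁y₂) = (10.8 − 1.36)³/(4×1.36×10.8) = 849/58.9 = 14.4 ft.

ΔE = 14.4 ft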